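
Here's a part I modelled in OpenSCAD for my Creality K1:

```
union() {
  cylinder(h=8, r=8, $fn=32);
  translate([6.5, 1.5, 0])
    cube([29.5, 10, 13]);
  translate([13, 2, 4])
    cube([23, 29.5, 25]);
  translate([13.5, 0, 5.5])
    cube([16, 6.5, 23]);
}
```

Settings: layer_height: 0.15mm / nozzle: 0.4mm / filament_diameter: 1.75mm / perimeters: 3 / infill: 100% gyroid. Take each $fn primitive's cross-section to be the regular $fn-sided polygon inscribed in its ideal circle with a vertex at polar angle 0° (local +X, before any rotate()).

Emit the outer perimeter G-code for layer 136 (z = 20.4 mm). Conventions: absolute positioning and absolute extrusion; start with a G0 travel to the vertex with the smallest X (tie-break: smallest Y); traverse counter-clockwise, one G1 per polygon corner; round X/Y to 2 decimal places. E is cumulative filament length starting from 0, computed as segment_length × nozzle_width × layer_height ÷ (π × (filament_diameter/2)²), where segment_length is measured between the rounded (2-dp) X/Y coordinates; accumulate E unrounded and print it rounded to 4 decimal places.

At z = 20.4 mm: the cylinder does not reach this height (z outside [0, 8]); the cube at (6.5, 1.5) is absent (z outside [0, 13]); the 23×29.5 cube at (13, 2) contributes its full rectangle; the 16×6.5 cube at (13.5, 0) contributes its full rectangle; Combining (union): the regions partially overlap (shared area 72.00 mm²), so overlapping operands fuse into one piece — 1 connected region. The outline is a single polygon with 8 vertices. Extrusion per mm of travel: 0.4 × 0.15 / (π × 0.875²) = 0.024945. Accumulating E over each segment gives final E = 2.7190.

G0 X13.00 Y2.00 Z20.40
G1 X13.50 Y2.00 E0.0125
G1 X13.50 Y0.00 E0.0624
G1 X29.50 Y0.00 E0.4615
G1 X29.50 Y2.00 E0.5114
G1 X36.00 Y2.00 E0.6735
G1 X36.00 Y31.50 E1.4094
G1 X13.00 Y31.50 E1.9831
G1 X13.00 Y2.00 E2.7190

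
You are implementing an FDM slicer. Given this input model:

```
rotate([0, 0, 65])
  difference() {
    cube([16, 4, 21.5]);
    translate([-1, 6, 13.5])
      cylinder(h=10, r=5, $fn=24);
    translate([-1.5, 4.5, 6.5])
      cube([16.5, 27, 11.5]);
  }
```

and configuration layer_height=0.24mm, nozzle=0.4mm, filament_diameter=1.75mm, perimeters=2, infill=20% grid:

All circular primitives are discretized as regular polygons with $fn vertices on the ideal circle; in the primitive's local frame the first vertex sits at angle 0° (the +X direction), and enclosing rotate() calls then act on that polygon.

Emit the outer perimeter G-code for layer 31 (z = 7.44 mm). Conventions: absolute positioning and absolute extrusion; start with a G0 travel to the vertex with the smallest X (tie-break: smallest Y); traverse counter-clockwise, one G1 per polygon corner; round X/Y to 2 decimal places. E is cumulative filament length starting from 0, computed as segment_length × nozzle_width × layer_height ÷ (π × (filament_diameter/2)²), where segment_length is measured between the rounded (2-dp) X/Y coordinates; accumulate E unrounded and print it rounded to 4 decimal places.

G0 X-3.63 Y1.69 Z7.44
G1 X0.00 Y0.00 E0.1598
G1 X6.76 Y14.50 E0.7983
G1 X3.14 Y16.19 E0.9578
G1 X-3.63 Y1.69 E1.5965

At z = 7.44 mm: the cube (footprint 16×4) is included at this height; the cylinder at (-1, 6) does not reach this height (z outside [13.5, 23.5]); the cube at (-1.5, 4.5) is present — its section is the full 16.5×27 rectangle; After the difference (first − rest): starting from the 16×4 cube, the 16.5×27 cube at (-1.5, 4.5) misses the remaining region (no effect) — 1 connected region; (whole slice rotated 65° about Z — lengths, areas and connectivity unchanged). The outline is a single polygon with 4 vertices. Extrusion per mm of travel: 0.4 × 0.24 / (π × 0.875²) = 0.039912. Accumulating E over each segment gives final E = 1.5965.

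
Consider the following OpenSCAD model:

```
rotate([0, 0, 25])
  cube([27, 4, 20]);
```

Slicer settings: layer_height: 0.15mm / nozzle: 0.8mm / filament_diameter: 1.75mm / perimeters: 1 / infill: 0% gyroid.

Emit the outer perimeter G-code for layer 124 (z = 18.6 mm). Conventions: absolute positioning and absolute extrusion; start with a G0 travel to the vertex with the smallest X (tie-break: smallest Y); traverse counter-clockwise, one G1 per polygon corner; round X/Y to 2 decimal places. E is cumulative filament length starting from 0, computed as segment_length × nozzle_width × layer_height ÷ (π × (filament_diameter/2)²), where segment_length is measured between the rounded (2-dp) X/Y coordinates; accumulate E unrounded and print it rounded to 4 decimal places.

G0 X-1.69 Y3.63 Z18.60
G1 X0.00 Y0.00 E0.1998
G1 X24.47 Y11.41 E1.5468
G1 X22.78 Y15.04 E1.7465
G1 X-1.69 Y3.63 E3.0935

At z = 18.6 mm: the cube (footprint 27×4) is included at this height; (rotated 25° about Z; rotation is an isometry so areas/perimeters/island counts are preserved). The outline is a single polygon with 4 vertices. Extrusion per mm of travel: 0.8 × 0.15 / (π × 0.875²) = 0.049890. Accumulating E over each segment gives final E = 3.0935.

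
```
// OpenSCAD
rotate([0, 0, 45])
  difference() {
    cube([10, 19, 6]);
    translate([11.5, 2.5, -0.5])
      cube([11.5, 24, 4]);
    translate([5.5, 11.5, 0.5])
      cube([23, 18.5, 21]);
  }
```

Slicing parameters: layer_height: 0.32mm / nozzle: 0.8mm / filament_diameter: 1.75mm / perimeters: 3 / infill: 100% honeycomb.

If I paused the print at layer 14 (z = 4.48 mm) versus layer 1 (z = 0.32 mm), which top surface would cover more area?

layer 1 (z = 0.32 mm)

Layer 14 (z = 4.48): the cube is present — its section is the full 10×19 rectangle (area 190.00 mm²); the cube at (11.5, 2.5) is not intersected at this z (z outside [-0.5, 3.5]); the cube at (5.5, 11.5) is present — its section is the full 23×18.5 rectangle (area 425.50 mm²); Subtracting the remaining from the first: starting from the 10×19 cube (190.00 mm²), the 23×18.5 cube at (5.5, 11.5) partially overlaps it — only the 33.75 mm² overlap (of its 425.50 mm²) is removed, clipping the outline — area = 156.25 mm²; (whole slice rotated 45° about Z — lengths, areas and connectivity unchanged). So its area = 156.25 mm². Layer 1 (z = 0.32): the cube is present — its section is the full 10×19 rectangle (area 190.00 mm²); the cube at (11.5, 2.5) (footprint 11.5×24) is included at this height (area 276.00 mm²); the cube at (5.5, 11.5) is absent (z outside [0.5, 21.5]); Subtracting the remaining from the first: starting from the 10×19 cube (190.00 mm²), the 11.5×24 cube at (11.5, 2.5) misses the remaining region (no effect) — area = 190.00 mm²; (whole slice rotated 45° about Z — lengths, areas and connectivity unchanged). So its area = 190.00 mm². Layer 1 is larger (190.00 vs 156.25 mm²).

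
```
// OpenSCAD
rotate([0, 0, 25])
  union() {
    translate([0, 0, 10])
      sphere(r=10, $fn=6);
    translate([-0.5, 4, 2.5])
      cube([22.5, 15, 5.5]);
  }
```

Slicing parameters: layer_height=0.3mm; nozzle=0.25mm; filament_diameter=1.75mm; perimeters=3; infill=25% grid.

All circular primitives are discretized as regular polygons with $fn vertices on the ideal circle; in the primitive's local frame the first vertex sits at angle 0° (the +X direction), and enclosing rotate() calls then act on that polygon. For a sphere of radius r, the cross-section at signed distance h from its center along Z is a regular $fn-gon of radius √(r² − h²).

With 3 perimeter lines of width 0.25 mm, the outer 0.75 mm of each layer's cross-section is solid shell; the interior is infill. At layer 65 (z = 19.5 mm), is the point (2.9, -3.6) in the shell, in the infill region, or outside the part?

At z = 19.5 mm: the r=10 sphere slices to a regular 6-gon of circumradius 3.122 (√(r²−h²) with h=9.5 from center); the cube at (-0.5, 4) is not intersected at this z (z outside [2.5, 8]); Combining (union): only the r=10 sphere is present, so the union is just that shape — 1 connected region; (whole slice rotated 25° about Z — lengths, areas and connectivity unchanged). Overall, the cross-section is a single solid region. Undo the 25° rotation: the query point maps to (1.107, -4.488) in the un-rotated model frame. The nearest boundary edge runs (-1.56, -2.70)→(1.56, -2.70); distance from the point to it = 1.78 mm. The point is not inside any of the regions above, so it lies outside the cross-section (1.78 mm from the nearest boundary).

outside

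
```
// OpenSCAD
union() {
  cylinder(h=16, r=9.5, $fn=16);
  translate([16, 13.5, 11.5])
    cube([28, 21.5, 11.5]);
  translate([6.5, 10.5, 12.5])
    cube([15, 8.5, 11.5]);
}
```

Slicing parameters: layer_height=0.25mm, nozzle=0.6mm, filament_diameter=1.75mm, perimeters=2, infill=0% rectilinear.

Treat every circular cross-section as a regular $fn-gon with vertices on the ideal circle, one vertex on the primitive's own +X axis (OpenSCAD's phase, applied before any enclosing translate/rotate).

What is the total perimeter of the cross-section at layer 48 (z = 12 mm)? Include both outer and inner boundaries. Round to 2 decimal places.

At z = 12 mm: the r=9.5 cylinder contributes a regular 16-gon of circumradius 9.5 (perimeter = 2·16·9.500·sin(180°/16) = 59.31 mm); the cube at (16, 13.5) is present — its section is the full 28×21.5 rectangle (perimeter 99.00 mm); the cube at (6.5, 10.5) is absent (z outside [12.5, 24]); Combining (union): the 2 present regions are separate (no shared area or edge), so areas and boundary lengths simply add and each stays a separate island — boundary = 158.31 mm. Overall, the cross-section has 2 separate islands. Total boundary length (outer) = 158.31 mm.

158.31 mm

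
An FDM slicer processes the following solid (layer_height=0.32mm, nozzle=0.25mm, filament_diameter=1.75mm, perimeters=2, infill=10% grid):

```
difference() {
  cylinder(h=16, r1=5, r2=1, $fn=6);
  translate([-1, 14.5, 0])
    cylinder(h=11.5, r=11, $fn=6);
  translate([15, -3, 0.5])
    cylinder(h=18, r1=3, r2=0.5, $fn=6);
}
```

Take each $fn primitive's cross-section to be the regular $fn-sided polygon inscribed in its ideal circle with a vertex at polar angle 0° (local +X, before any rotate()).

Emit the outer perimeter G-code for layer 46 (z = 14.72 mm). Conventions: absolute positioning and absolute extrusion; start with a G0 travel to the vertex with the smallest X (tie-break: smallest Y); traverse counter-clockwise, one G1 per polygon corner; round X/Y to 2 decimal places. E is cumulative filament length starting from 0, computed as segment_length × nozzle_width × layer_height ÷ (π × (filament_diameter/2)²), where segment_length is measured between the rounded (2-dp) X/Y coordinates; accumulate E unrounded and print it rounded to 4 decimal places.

At z = 14.72 mm: the cone: at t=0.920 of its height the radius interpolates to r₁+(r₂−r₁)t = 1.320, giving a regular 6-gon of that circumradius; the cylinder at (-1, 14.5) is absent (z outside [0, 11.5]); the cone at (15, -3) contributes a regular 6-gon of circumradius 1.025 (interpolated between r1=3 and r2=0.5 at t=0.790); Subtracting the remaining from the first: starting from the cone, the cone at (15, -3) misses the remaining region (no effect) — 1 connected region. The outline is a single polygon with 6 vertices. Extrusion per mm of travel: 0.25 × 0.32 / (π × 0.875²) = 0.033260. Accumulating E over each segment gives final E = 0.2631.

G0 X-1.32 Y0.00 Z14.72
G1 X-0.66 Y-1.14 E0.0438
G1 X0.66 Y-1.14 E0.0877
G1 X1.32 Y0.00 E0.1315
G1 X0.66 Y1.14 E0.1753
G1 X-0.66 Y1.14 E0.2192
G1 X-1.32 Y0.00 E0.2631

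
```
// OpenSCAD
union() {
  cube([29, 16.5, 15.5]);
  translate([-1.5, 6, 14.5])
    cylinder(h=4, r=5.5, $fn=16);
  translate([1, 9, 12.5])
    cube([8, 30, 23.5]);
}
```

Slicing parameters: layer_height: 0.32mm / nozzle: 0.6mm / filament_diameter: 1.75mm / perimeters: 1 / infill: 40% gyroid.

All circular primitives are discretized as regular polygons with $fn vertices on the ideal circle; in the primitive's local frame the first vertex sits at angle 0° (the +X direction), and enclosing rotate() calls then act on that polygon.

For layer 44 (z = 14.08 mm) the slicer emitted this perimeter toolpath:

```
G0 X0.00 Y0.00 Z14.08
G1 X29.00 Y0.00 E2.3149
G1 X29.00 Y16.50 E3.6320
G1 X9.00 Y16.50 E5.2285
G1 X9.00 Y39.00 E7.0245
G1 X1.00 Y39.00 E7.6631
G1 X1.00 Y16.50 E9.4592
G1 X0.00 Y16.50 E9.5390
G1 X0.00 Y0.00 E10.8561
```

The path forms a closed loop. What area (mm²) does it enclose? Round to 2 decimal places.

658.50 mm²

Apply the shoelace formula to the sequence of (X, Y) vertices; enclosed area = 658.50 mm².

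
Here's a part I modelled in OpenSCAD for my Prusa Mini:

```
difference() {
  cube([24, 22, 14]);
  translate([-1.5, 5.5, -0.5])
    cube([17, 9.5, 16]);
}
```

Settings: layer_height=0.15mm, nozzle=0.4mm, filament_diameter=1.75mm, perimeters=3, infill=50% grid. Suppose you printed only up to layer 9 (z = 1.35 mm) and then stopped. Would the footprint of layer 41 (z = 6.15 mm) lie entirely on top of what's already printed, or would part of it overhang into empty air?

Compare the two slices. At z = 1.35: the cube is present — its section is the full 24×22 rectangle (area 528.00 mm²); the 17×9.5 cube at (-1.5, 5.5) contributes its full rectangle (area 161.50 mm²); Subtracting the remaining from the first: starting from the 24×22 cube (528.00 mm²), the 17×9.5 cube at (-1.5, 5.5) partially overlaps it — only the 147.25 mm² overlap (of its 161.50 mm²) is removed, clipping the outline — area = 380.75 mm². At z = 6.15: the 24×22 cube contributes its full rectangle (area 528.00 mm²); the cube at (-1.5, 5.5) (footprint 17×9.5) is included at this height (area 161.50 mm²); Taking the first minus the rest: starting from the 24×22 cube (528.00 mm²), the 17×9.5 cube at (-1.5, 5.5) partially overlaps it — only the 147.25 mm² overlap (of its 161.50 mm²) is removed, clipping the outline — area = 380.75 mm². Checking containment: the cross-section at z = 6.15 is a subset of the cross-section at z = 1.35.

entirely on top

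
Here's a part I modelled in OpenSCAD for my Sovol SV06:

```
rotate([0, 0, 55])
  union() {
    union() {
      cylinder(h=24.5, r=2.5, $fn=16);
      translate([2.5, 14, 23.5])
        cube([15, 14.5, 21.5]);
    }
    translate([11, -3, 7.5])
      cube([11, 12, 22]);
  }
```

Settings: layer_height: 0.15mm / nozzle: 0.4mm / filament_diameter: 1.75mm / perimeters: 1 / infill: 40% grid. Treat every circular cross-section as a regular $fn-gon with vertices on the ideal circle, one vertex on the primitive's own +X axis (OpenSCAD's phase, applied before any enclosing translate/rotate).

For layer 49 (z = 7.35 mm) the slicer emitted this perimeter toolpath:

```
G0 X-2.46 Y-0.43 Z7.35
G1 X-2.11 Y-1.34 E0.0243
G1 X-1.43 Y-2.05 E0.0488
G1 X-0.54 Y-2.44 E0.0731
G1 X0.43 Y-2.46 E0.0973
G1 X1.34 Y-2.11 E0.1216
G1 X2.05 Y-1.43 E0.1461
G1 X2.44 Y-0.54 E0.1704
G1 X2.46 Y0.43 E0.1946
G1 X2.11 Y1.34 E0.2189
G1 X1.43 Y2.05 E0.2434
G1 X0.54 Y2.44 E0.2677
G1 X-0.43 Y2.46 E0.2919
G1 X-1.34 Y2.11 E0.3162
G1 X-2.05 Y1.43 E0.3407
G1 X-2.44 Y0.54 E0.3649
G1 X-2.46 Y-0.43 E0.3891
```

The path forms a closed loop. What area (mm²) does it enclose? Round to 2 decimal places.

19.12 mm²

Apply the shoelace formula to the sequence of (X, Y) vertices; enclosed area = 19.12 mm².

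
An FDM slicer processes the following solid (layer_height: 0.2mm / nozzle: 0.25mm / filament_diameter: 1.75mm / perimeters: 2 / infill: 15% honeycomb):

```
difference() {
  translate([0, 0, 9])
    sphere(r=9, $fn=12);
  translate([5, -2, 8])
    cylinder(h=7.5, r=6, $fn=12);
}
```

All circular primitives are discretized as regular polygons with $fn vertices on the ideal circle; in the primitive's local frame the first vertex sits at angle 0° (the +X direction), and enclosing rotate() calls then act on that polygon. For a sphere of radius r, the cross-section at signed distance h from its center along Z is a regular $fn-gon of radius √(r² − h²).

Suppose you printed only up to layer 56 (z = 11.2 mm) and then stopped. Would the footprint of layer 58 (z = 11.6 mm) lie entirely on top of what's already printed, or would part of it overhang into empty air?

Compare the two slices. At z = 11.2: the r=9 sphere contributes a regular 12-gon of circumradius √(9²−2.2²) = 8.727 (area = (12/2)·8.727²·sin(360°/12) = 228.48 mm²); the r=6 cylinder at (5, -2) gives a regular 12-gon of circumradius 6 (constant along its height) (area = (12/2)·6.000²·sin(360°/12) = 108.00 mm²); Taking the first minus the rest: starting from the r=9 sphere (228.48 mm²), the r=6 cylinder at (5, -2) partially overlaps it — only the 82.23 mm² overlap (of its 108.00 mm²) is removed, clipping the outline — area = 146.25 mm². At z = 11.6: the r=9 sphere slices to a regular 12-gon of circumradius 8.616 (√(r²−h²) with h=2.6 from center) (area = (12/2)·8.616²·sin(360°/12) = 222.72 mm²); the cylinder at (5, -2): section is a regular 12-gon, circumradius r=6 (area = (12/2)·6.000²·sin(360°/12) = 108.00 mm²); Subtracting the remaining from the first: starting from the r=9 sphere (222.72 mm²), the r=6 cylinder at (5, -2) partially overlaps it — only the 80.85 mm² overlap (of its 108.00 mm²) is removed, clipping the outline — area = 141.87 mm². Checking containment: the cross-section at z = 11.6 is a subset of the cross-section at z = 11.2.

entirely on top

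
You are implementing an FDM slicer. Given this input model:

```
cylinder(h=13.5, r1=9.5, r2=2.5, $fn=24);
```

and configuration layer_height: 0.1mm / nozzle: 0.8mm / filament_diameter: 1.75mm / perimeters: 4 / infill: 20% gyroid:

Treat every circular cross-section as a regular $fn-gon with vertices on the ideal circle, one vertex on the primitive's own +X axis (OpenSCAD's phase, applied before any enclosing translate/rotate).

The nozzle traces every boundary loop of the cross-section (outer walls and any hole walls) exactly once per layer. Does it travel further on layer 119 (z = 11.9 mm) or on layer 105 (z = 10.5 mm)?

layer 105 (z = 10.5 mm)

Layer 119 (z = 11.9): the cone: at t=0.881 of its height the radius interpolates to r₁+(r₂−r₁)t = 3.330, giving a regular 24-gon of that circumradius (perimeter = 2·24·3.330·sin(180°/24) = 20.86 mm). So its perimeter = 20.86 mm. Layer 105 (z = 10.5): the cone (r1=9.5→r2=2.5) has section circumradius 4.056 here — a regular 24-gon (perimeter = 2·24·4.056·sin(180°/24) = 25.41 mm). So its perimeter = 25.41 mm. Layer 105 is larger (25.41 vs 20.86 mm).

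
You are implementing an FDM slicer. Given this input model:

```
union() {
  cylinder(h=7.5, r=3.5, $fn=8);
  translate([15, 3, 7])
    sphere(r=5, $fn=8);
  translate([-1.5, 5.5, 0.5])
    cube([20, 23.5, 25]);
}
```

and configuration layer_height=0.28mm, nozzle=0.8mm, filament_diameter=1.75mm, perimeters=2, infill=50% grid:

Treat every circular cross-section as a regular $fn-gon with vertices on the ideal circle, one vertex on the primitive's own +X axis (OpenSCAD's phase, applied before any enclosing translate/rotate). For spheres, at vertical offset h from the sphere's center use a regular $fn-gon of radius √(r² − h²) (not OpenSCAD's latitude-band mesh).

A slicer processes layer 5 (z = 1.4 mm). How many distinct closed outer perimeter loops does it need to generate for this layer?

2

At z = 1.4 mm: the r=3.5 cylinder gives a regular 8-gon of circumradius 3.5 (constant along its height); the sphere at (15, 3) is not intersected at this z (|z−center|=5.600 > r=5); the cube at (-1.5, 5.5) is present — its section is the full 20×23.5 rectangle; Taking the union: the 2 present regions are separate (no shared area or edge), so areas and boundary lengths simply add and each stays a separate island — 2 connected regions. The result has 2 disconnected regions.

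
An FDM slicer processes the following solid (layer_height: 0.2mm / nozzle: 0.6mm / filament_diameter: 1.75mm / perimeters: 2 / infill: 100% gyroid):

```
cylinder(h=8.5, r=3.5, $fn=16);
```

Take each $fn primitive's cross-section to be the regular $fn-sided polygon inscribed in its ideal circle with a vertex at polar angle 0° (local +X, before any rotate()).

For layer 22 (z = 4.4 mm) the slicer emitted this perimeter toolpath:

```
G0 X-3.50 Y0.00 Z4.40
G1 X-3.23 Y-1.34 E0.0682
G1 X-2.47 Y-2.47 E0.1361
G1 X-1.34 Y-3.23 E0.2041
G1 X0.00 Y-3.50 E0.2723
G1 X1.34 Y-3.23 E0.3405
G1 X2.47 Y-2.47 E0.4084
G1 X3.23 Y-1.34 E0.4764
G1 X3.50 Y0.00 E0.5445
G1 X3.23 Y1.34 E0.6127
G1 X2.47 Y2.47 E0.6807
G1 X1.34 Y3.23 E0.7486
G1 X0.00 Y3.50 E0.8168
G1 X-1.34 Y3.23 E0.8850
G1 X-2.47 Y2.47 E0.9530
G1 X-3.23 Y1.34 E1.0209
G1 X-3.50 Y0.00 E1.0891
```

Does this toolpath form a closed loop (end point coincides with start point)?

Start point (G0): (-3.50, 0.00). End point (last G1): the path returns to the start — closed.

yes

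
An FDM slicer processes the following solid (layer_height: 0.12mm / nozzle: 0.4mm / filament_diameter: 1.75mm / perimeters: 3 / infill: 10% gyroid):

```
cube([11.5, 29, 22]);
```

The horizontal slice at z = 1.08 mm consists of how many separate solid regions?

At z = 1.08 mm: the cube is present — its section is the full 11.5×29 rectangle. The result has 1 disconnected region.

1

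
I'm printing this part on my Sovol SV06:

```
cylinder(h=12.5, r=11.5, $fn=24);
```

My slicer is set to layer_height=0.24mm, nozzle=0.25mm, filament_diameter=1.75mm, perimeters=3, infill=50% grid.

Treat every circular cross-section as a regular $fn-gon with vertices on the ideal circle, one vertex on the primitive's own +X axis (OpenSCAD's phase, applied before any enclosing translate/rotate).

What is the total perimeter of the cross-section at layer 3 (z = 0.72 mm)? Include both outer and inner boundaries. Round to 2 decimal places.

At z = 0.72 mm: the r=11.5 cylinder gives a regular 24-gon of circumradius 11.5 (constant along its height) (perimeter = 2·24·11.500·sin(180°/24) = 72.05 mm). Overall, the cross-section is a single solid region. Total boundary length (outer) = 72.05 mm.

72.05 mm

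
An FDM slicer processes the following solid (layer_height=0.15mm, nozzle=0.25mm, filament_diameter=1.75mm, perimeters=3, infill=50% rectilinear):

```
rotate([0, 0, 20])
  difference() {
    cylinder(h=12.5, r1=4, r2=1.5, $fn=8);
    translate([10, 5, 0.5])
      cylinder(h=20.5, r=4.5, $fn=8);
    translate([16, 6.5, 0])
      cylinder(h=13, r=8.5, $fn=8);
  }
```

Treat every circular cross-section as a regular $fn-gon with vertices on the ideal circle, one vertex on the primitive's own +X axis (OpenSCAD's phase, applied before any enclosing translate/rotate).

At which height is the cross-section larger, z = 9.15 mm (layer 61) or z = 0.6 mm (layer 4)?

layer 4 (z = 0.6 mm)

Layer 61 (z = 9.15): the cone: at t=0.732 of its height the radius interpolates to r₁+(r₂−r₁)t = 2.170, giving a regular 8-gon of that circumradius (area = (8/2)·2.170²·sin(360°/8) = 13.32 mm²); the r=4.5 cylinder at (10, 5) contributes a regular 8-gon of circumradius 4.5 (area = (8/2)·4.500²·sin(360°/8) = 57.28 mm²); the r=8.5 cylinder at (16, 6.5) contributes a regular 8-gon of circumradius 8.5 (area = (8/2)·8.500²·sin(360°/8) = 204.35 mm²); Subtracting the remaining from the first: starting from the cone (13.32 mm²), the r=4.5 cylinder at (10, 5) misses the remaining region (no effect); the r=8.5 cylinder at (16, 6.5) misses the remaining region (no effect) — area = 13.32 mm²; (whole slice rotated 20° about Z — lengths, areas and connectivity unchanged). So its area = 13.32 mm². Layer 4 (z = 0.6): the cone (r1=4→r2=1.5) has section circumradius 3.880 here — a regular 8-gon (area = (8/2)·3.880²·sin(360°/8) = 42.58 mm²); the r=4.5 cylinder at (10, 5) contributes a regular 8-gon of circumradius 4.5 (area = (8/2)·4.500²·sin(360°/8) = 57.28 mm²); the cylinder at (16, 6.5): section is a regular 8-gon, circumradius r=8.5 (area = (8/2)·8.500²·sin(360°/8) = 204.35 mm²); After the difference (first − rest): starting from the cone (42.58 mm²), the r=4.5 cylinder at (10, 5) misses the remaining region (no effect); the r=8.5 cylinder at (16, 6.5) misses the remaining region (no effect) — area = 42.58 mm²; (rotated 20° about Z; rotation is an isometry so areas/perimeters/island counts are preserved). So its area = 42.58 mm². Layer 4 is larger (42.58 vs 13.32 mm²).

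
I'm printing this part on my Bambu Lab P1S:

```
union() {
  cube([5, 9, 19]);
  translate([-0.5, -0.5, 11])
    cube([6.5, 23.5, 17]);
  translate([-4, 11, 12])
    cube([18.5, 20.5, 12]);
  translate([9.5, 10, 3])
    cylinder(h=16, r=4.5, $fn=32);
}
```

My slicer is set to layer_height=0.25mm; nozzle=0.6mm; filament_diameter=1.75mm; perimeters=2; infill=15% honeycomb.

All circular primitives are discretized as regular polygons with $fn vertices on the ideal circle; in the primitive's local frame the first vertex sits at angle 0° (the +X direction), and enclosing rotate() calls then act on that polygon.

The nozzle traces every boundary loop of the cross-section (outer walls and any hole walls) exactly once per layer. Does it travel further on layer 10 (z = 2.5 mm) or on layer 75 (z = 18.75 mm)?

layer 75 (z = 18.75 mm)

Layer 10 (z = 2.5): the cube is present — its section is the full 5×9 rectangle (perimeter 28.00 mm); the cube at (-0.5, -0.5) is absent (z outside [11, 28]); the cube at (-4, 11) is not intersected at this z (z outside [12, 24]); the cylinder at (9.5, 10) does not reach this height (z outside [3, 19]); Merging all regions: only the 5×9 cube is present, so the union is just that shape — boundary = 28.00 mm. So its perimeter = 28.00 mm. Layer 75 (z = 18.75): the cube is present — its section is the full 5×9 rectangle (perimeter 28.00 mm); the cube at (-0.5, -0.5) (footprint 6.5×23.5) is included at this height (perimeter 60.00 mm); the cube at (-4, 11) is present — its section is the full 18.5×20.5 rectangle (perimeter 78.00 mm); the r=4.5 cylinder at (9.5, 10) gives a regular 32-gon of circumradius 4.5 (constant along its height) (perimeter = 2·32·4.500·sin(180°/32) = 28.23 mm); Combining (union): the regions partially overlap (shared area 148.54 mm²), so the edge portions inside another operand are dropped and the merged outline is re-measured after clipping — boundary = 101.43 mm. So its perimeter = 101.43 mm. Layer 75 is larger (101.43 vs 28.00 mm).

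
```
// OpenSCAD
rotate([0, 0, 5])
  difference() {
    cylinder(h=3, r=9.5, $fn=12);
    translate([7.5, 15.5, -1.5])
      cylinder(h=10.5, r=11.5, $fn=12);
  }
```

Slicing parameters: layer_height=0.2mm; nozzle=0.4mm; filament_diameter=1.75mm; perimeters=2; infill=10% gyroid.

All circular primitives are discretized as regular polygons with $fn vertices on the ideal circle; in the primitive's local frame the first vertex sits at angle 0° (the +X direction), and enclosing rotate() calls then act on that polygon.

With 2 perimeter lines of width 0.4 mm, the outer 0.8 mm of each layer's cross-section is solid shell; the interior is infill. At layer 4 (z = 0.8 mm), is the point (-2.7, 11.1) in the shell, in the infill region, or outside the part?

At z = 0.8 mm: the cylinder: section is a regular 12-gon, circumradius r=9.5; the cylinder at (7.5, 15.5): section is a regular 12-gon, circumradius r=11.5; Subtracting the remaining from the first: starting from the r=9.5 cylinder, the r=11.5 cylinder at (7.5, 15.5) partially overlaps it — only the 24.99 mm² overlap (of its 396.75 mm²) is removed, clipping the outline — 1 connected region; (whole slice rotated 5° about Z — lengths, areas and connectivity unchanged). Overall, the cross-section is a single solid region. Undo the 5° rotation: the query point maps to (-1.722, 11.293) in the un-rotated model frame. The nearest boundary edge runs (-4.75, 8.23)→(-1.74, 9.03); distance from the point to it = 2.26 mm. The point is not inside any of the regions above, so it lies outside the cross-section (2.26 mm from the nearest boundary).

outside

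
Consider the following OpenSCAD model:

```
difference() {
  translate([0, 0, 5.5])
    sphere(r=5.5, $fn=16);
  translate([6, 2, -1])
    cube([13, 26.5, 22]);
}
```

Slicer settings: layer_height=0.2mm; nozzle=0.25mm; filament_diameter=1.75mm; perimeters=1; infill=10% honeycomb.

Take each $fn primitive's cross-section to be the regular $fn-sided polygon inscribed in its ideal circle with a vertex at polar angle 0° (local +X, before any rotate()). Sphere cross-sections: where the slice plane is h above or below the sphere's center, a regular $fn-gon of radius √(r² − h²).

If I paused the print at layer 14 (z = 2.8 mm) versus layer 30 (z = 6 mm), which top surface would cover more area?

layer 30 (z = 6 mm)

Layer 14 (z = 2.8): the r=5.5 sphere slices to a regular 16-gon of circumradius 4.792 (√(r²−h²) with h=2.7 from center) (area = (16/2)·4.792²·sin(360°/16) = 70.29 mm²); the cube at (6, 2) (footprint 13×26.5) is included at this height (area 344.50 mm²); Taking the first minus the rest: starting from the r=5.5 sphere (70.29 mm²), the 13×26.5 cube at (6, 2) misses the remaining region (no effect) — area = 70.29 mm². So its area = 70.29 mm². Layer 30 (z = 6): the r=5.5 sphere slices to a regular 16-gon of circumradius 5.477 (√(r²−h²) with h=0.5 from center) (area = (16/2)·5.477²·sin(360°/16) = 91.84 mm²); the cube at (6, 2) is present — its section is the full 13×26.5 rectangle (area 344.50 mm²); Taking the first minus the rest: starting from the r=5.5 sphere (91.84 mm²), the 13×26.5 cube at (6, 2) misses the remaining region (no effect) — area = 91.84 mm². So its area = 91.84 mm². Layer 30 is larger (91.84 vs 70.29 mm²).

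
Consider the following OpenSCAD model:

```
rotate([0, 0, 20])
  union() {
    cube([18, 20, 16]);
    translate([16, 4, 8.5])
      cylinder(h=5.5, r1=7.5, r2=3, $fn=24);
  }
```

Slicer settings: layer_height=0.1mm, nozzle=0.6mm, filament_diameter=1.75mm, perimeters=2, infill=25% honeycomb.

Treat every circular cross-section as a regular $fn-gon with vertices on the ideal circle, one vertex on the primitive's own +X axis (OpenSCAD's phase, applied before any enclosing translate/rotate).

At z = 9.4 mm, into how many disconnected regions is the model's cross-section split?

1

At z = 9.4 mm: the cube (footprint 18×20) is included at this height; the cone at (16, 4) (r1=7.5→r2=3) has section circumradius 6.764 here — a regular 24-gon; Merging all regions: the regions partially overlap (shared area 81.99 mm²), so overlapping operands fuse into one piece — 1 connected region; (whole slice rotated 20° about Z — lengths, areas and connectivity unchanged). The result has 1 disconnected region.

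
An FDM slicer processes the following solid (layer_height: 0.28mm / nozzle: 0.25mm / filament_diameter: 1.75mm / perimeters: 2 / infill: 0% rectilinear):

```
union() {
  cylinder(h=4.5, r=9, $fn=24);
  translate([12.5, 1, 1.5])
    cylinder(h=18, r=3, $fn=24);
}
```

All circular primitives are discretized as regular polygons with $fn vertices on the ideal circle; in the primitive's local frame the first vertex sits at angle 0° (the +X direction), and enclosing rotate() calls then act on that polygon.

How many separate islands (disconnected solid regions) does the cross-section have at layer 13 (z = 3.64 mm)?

2

At z = 3.64 mm: the r=9 cylinder gives a regular 24-gon of circumradius 9 (constant along its height); the r=3 cylinder at (12.5, 1) contributes a regular 24-gon of circumradius 3; Merging all regions: the 2 present regions are separate (no shared area or edge), so areas and boundary lengths simply add and each stays a separate island — 2 connected regions. Overall, the cross-section has 2 separate islands. Island count = 2.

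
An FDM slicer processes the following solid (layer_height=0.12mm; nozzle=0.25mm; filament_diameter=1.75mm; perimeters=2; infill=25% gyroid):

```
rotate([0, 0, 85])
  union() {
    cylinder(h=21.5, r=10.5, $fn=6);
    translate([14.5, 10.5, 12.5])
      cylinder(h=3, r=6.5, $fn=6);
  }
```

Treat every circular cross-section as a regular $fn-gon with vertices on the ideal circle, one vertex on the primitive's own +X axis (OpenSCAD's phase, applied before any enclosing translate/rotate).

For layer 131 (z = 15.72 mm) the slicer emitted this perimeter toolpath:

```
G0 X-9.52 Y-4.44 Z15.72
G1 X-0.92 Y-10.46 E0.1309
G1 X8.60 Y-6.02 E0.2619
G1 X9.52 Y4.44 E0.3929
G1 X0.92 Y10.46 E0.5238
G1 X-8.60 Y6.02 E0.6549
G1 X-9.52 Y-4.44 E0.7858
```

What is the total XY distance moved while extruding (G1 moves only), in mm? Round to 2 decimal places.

Sum the Euclidean lengths of each G1 segment: total = 63.00 mm.

63.00 mm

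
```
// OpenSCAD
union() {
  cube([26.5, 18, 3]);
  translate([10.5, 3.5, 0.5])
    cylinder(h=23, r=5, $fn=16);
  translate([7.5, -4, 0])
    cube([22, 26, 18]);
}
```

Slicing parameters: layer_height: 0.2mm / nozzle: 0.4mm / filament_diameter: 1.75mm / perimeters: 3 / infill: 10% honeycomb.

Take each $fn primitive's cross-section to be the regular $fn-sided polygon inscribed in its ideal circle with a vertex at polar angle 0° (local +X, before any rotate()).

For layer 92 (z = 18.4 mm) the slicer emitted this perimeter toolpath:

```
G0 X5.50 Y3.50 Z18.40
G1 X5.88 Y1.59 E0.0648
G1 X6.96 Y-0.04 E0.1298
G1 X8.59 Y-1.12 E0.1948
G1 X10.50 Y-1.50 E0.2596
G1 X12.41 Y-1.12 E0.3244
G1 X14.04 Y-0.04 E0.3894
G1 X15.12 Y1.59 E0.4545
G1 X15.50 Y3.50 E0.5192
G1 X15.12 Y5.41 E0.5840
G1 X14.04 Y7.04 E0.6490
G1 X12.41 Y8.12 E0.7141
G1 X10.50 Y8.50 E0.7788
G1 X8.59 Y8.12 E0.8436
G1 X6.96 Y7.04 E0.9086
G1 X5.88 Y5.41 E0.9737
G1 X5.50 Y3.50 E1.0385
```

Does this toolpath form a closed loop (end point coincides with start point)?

Start point (G0): (5.50, 3.50). End point (last G1): the path returns to the start — closed.

yes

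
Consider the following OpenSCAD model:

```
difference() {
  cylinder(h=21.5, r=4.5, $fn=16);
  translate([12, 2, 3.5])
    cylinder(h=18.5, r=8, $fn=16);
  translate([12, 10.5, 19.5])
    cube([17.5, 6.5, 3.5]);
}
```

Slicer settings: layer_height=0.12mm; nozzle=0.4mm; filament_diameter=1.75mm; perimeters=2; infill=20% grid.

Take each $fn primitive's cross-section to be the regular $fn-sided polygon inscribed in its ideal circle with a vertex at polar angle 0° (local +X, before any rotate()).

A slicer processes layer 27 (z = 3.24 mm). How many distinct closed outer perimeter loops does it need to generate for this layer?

At z = 3.24 mm: the cylinder: section is a regular 16-gon, circumradius r=4.5; the cylinder at (12, 2) is absent (z outside [3.5, 22]); the cube at (12, 10.5) does not reach this height (z outside [19.5, 23]); Taking the first minus the rest: none of the subtracted shapes is present at this height, so the r=4.5 cylinder is unchanged — 1 connected region. The result has 1 disconnected region.

1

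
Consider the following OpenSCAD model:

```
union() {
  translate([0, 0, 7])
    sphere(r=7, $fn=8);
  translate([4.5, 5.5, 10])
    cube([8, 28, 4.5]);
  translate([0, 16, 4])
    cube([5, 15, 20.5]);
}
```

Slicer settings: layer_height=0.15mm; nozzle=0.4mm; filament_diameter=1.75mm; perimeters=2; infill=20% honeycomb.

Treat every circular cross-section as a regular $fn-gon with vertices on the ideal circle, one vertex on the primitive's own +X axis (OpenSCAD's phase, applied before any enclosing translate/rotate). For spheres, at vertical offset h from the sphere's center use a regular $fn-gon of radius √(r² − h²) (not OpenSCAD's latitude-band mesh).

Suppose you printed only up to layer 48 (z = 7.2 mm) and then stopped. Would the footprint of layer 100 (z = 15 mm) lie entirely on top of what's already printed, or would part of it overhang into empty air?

Compare the two slices. At z = 7.2: the r=7 sphere contributes a regular 8-gon of circumradius √(7²−0.2²) = 6.997 (area = (8/2)·6.997²·sin(360°/8) = 138.48 mm²); the cube at (4.5, 5.5) is not intersected at this z (z outside [10, 14.5]); the cube at (0, 16) (footprint 5×15) is included at this height (area 75.00 mm²); Combining (union): the 2 present regions are separate (no shared area or edge), so areas and boundary lengths simply add and each stays a separate island — area = 213.48 mm². At z = 15: the sphere is absent (|z−center|=8.000 > r=7); the cube at (4.5, 5.5) is not intersected at this z (z outside [10, 14.5]); the 5×15 cube at (0, 16) contributes its full rectangle (area 75.00 mm²); Combining (union): only the 5×15 cube at (0, 16) is present, so the union is just that shape — area = 75.00 mm². Checking containment: the cross-section at z = 15 is a subset of the cross-section at z = 7.2.

entirely on top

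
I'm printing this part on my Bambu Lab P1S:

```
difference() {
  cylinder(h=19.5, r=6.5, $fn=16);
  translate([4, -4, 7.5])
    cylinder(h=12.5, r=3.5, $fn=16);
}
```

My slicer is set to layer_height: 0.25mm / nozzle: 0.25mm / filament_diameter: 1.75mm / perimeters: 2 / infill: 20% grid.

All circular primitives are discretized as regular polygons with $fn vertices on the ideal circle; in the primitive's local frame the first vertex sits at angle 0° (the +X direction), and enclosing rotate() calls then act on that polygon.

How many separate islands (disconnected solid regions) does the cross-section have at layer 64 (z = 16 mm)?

At z = 16 mm: the r=6.5 cylinder gives a regular 16-gon of circumradius 6.5 (constant along its height); the cylinder at (4, -4): section is a regular 16-gon, circumradius r=3.5; Taking the first minus the rest: starting from the r=6.5 cylinder, the r=3.5 cylinder at (4, -4) partially overlaps it — only the 21.75 mm² overlap (of its 37.50 mm²) is removed, clipping the outline — 1 connected region. Overall, the cross-section is a single solid region. Island count = 1.

1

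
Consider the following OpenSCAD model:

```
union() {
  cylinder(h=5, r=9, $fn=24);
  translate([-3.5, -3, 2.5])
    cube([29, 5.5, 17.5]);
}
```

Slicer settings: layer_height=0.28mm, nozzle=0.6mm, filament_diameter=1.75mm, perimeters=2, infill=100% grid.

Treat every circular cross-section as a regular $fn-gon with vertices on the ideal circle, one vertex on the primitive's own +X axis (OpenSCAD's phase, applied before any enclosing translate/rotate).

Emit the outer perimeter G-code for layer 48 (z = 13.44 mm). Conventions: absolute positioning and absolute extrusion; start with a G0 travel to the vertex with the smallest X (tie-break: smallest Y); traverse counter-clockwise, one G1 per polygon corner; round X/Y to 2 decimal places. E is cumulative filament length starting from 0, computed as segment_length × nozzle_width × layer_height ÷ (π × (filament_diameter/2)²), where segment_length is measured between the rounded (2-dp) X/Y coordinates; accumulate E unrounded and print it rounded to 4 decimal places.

G0 X-3.50 Y-3.00 Z13.44
G1 X25.50 Y-3.00 E2.0255
G1 X25.50 Y2.50 E2.4097
G1 X-3.50 Y2.50 E4.4352
G1 X-3.50 Y-3.00 E4.8194

At z = 13.44 mm: the cylinder is not intersected at this z (z outside [0, 5]); the 29×5.5 cube at (-3.5, -3) contributes its full rectangle; Merging all regions: only the 29×5.5 cube at (-3.5, -3) is present, so the union is just that shape — 1 connected region. The outline is a single polygon with 4 vertices. Extrusion per mm of travel: 0.6 × 0.28 / (π × 0.875²) = 0.069846. Accumulating E over each segment gives final E = 4.8194.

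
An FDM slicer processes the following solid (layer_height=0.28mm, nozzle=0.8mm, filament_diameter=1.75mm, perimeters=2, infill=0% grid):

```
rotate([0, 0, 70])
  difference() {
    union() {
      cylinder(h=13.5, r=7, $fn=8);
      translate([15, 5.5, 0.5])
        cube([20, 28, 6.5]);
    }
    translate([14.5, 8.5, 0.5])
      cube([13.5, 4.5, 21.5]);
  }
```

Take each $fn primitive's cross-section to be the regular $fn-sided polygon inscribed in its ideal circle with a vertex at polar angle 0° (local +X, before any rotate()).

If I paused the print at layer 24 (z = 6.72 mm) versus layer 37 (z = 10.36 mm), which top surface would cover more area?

layer 24 (z = 6.72 mm)

Layer 24 (z = 6.72): the cylinder: section is a regular 8-gon, circumradius r=7 (area = (8/2)·7.000²·sin(360°/8) = 138.59 mm²); the cube at (15, 5.5) (footprint 20×28) is included at this height (area 560.00 mm²); Combining (union): the 2 present regions are separate (no shared area or edge), so areas and boundary lengths simply add and each stays a separate island — area = 698.59 mm²; the cube at (14.5, 8.5) is present — its section is the full 13.5×4.5 rectangle (area 60.75 mm²); After the difference (first − rest): starting from the result so far (698.59 mm²), the 13.5×4.5 cube at (14.5, 8.5) partially overlaps it — only the 58.50 mm² overlap (of its 60.75 mm²) is removed, clipping the outline — area = 640.09 mm²; (rotated 70° about Z; rotation is an isometry so areas/perimeters/island counts are preserved). So its area = 640.09 mm². Layer 37 (z = 10.36): the r=7 cylinder gives a regular 8-gon of circumradius 7 (constant along its height) (area = (8/2)·7.000²·sin(360°/8) = 138.59 mm²); the cube at (15, 5.5) does not reach this height (z outside [0.5, 7]); Merging all regions: only the r=7 cylinder is present, so the union is just that shape — area = 138.59 mm²; the cube at (14.5, 8.5) is present — its section is the full 13.5×4.5 rectangle (area 60.75 mm²); Subtracting the remaining from the first: starting from the result so far (138.59 mm²), the 13.5×4.5 cube at (14.5, 8.5) misses the remaining region (no effect) — area = 138.59 mm²; (whole slice rotated 70° about Z — lengths, areas and connectivity unchanged). So its area = 138.59 mm². Layer 24 is larger (640.09 vs 138.59 mm²).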